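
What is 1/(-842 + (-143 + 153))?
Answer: -1/832 ≈ -0.0012019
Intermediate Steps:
1/(-842 + (-143 + 153)) = 1/(-842 + 10) = 1/(-832) = -1/832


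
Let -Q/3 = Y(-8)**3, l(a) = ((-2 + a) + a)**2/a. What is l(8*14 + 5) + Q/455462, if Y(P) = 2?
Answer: 12257391940/26644527 ≈ 460.03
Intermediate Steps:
l(a) = (-2 + 2*a)**2/a
Q = -24 (Q = -3*2**3 = -3*8 = -24)
l(8*14 + 5) + Q/455462 = 4*(-1 + (8*14 + 5))**2/(8*14 + 5) - 24/455462 = 4*(-1 + (112 + 5))**2/(112 + 5) - 24*1/455462 = 4*(-1 + 117)**2/117 - 12/227731 = 4*(1/117)*116**2 - 12/227731 = 4*(1/117)*13456 - 12/227731 = 53824/117 - 12/227731 = 12257391940/26644527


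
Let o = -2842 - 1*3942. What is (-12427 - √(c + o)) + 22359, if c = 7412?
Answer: 9932 - 2*√157 ≈ 9906.9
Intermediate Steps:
o = -6784 (o = -2842 - 3942 = -6784)
(-12427 - √(c + o)) + 22359 = (-12427 - √(7412 - 6784)) + 22359 = (-12427 - √628) + 22359 = (-12427 - 2*√157) + 22359 = 9932 - 2*√157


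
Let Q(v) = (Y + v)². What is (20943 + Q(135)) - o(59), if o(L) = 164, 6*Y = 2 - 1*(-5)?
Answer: 1415533/36 ≈ 39320.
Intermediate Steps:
Y = 7/6 (Y = (2 - 1*(-5))/6 = (2 + 5)/6 = (⅙)*7 = 7/6 ≈ 1.1667)
Q(v) = (7/6 + v)²
(20943 + Q(135)) - o(59) = (20943 + (7 + 6*135)²/36) - 1*164 = (20943 + (7 + 810)²/36) - 164 = (20943 + (1/36)*817²) - 164 = (20943 + (1/36)*667489) - 164 = (20943 + 667489/36) - 164 = 1421437/36 - 164 = 1415533/36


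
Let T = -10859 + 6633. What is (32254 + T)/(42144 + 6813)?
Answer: 28028/48957 ≈ 0.57250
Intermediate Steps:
T = -4226
(32254 + T)/(42144 + 6813) = (32254 - 4226)/(42144 + 6813) = 28028/48957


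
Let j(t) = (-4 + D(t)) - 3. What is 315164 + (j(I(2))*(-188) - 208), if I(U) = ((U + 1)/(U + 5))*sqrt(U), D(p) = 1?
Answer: 316084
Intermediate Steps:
I(U) = sqrt(U)*(1 + U)/(5 + U) (I(U) = ((1 + U)/(5 + U))*sqrt(U) = sqrt(U)*(1 + U)/(5 + U))
j(t) = -6 (j(t) = (-4 + 1) - 3 = -3 - 3 = -6)
315164 + (j(I(2))*(-188) - 208) = 315164 + (-6*(-188) - 208) = 315164 + (1128 - 208) = 315164 + 920 = 316084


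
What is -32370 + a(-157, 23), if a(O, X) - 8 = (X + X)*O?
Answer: -39584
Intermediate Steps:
a(O, X) = 8 + 2*O*X (a(O, X) = 8 + (X + X)*O = 8 + (2*X)*O = 8 + 2*O*X)
-32370 + a(-157, 23) = -32370 + (8 + 2*(-157)*23) = -32370 + (8 - 7222) = -32370 - 7214 = -39584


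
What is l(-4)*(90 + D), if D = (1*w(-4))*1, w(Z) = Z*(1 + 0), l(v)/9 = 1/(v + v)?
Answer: -387/4 ≈ -96.750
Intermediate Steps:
l(v) = 9/(2*v) (l(v) = 9/(v + v) = 9/((2*v)) = 9*(1/(2*v)) = 9/(2*v))
w(Z) = Z (w(Z) = Z*1 = Z)
D = -4 (D = (1*(-4))*1 = -4*1 = -4)
l(-4)*(90 + D) = ((9/2)/(-4))*(90 - 4) = ((9/2)*(-1/4))*86 = -9/8*86 = -387/4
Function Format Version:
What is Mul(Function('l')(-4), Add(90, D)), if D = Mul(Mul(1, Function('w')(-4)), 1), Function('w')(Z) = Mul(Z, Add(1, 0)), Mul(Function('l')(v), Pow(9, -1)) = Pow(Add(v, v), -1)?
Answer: Rational(-387, 4) ≈ -96.750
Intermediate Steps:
Function('l')(v) = Mul(Rational(9, 2), Pow(v, -1)) (Function('l')(v) = Mul(9, Pow(Add(v, v), -1)) = Mul(9, Pow(Mul(2, v), -1)) = Mul(9, Mul(Rational(1, 2), Pow(v, -1))) = Mul(Rational(9, 2), Pow(v, -1)))
Function('w')(Z) = Z (Function('w')(Z) = Mul(Z, 1) = Z)
D = -4 (D = Mul(Mul(1, -4), 1) = Mul(-4, 1) = -4)
Mul(Function('l')(-4), Add(90, D)) = Mul(Mul(Rational(9, 2), Pow(-4, -1)), Add(90, -4)) = Mul(Mul(Rational(9, 2), Rational(-1, 4)), 86) = Mul(Rational(-9, 8), 86) = Rational(-387, 4)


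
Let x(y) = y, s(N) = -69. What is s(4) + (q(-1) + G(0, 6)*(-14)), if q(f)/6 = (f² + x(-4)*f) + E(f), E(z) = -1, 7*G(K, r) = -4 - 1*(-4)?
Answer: -45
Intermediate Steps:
G(K, r) = 0 (G(K, r) = (-4 - 1*(-4))/7 = (-4 + 4)/7 = (⅐)*0 = 0)
q(f) = -6 - 24*f + 6*f² (q(f) = 6*((f² - 4*f) - 1) = 6*(-1 + f² - 4*f) = -6 - 24*f + 6*f²)
s(4) + (q(-1) + G(0, 6)*(-14)) = -69 + ((-6 - 24*(-1) + 6*(-1)²) + 0*(-14)) = -69 + ((-6 + 24 + 6*1) + 0) = -69 + ((-6 + 24 + 6) + 0) = -69 + (24 + 0) = -69 + 24 = -45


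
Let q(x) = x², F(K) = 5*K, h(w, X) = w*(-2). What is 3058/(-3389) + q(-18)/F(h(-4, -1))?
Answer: 243929/33890 ≈ 7.1977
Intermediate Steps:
h(w, X) = -2*w
3058/(-3389) + q(-18)/F(h(-4, -1)) = 3058/(-3389) + (-18)²/((5*(-2*(-4)))) = 3058*(-1/3389) + 324/((5*8)) = -3058/3389 + 324/40 = -3058/3389 + 324*(1/40) = -3058/3389 + 81/10 = 243929/33890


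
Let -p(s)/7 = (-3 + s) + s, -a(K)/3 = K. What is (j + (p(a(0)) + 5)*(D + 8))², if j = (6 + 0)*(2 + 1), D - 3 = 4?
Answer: 166464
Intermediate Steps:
D = 7 (D = 3 + 4 = 7)
a(K) = -3*K
p(s) = 21 - 14*s (p(s) = -7*((-3 + s) + s) = -7*(-3 + 2*s) = 21 - 14*s)
j = 18 (j = 6*3 = 18)
(j + (p(a(0)) + 5)*(D + 8))² = (18 + ((21 - (-42)*0) + 5)*(7 + 8))² = (18 + ((21 - 14*0) + 5)*15)² = (18 + ((21 + 0) + 5)*15)² = (18 + (21 + 5)*15)² = (18 + 26*15)² = (18 + 390)² = 408² = 166464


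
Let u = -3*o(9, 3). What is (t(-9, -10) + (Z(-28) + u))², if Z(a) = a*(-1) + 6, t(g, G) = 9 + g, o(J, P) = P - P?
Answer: 1156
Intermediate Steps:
o(J, P) = 0
Z(a) = 6 - a (Z(a) = -a + 6 = 6 - a)
u = 0 (u = -3*0 = 0)
(t(-9, -10) + (Z(-28) + u))² = ((9 - 9) + ((6 - 1*(-28)) + 0))² = (0 + ((6 + 28) + 0))² = (0 + (34 + 0))² = (0 + 34)² = 34² = 1156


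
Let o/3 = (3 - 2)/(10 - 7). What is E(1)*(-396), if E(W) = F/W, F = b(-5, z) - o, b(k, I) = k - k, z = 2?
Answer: 396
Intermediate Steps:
b(k, I) = 0
o = 1 (o = 3*((3 - 2)/(10 - 7)) = 3*(1/3) = 3*(1*(⅓)) = 3*(⅓) = 1)
F = -1 (F = 0 - 1*1 = 0 - 1 = -1)
E(W) = -1/W
E(1)*(-396) = -1/1*(-396) = -1*1*(-396) = -1*(-396) = 396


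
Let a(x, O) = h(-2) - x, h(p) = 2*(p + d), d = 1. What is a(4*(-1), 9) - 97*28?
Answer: -2714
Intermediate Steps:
h(p) = 2 + 2*p (h(p) = 2*(p + 1) = 2*(1 + p) = 2 + 2*p)
a(x, O) = -2 - x (a(x, O) = (2 + 2*(-2)) - x = (2 - 4) - x = -2 - x)
a(4*(-1), 9) - 97*28 = (-2 - 4*(-1)) - 97*28 = (-2 - 1*(-4)) - 2716 = (-2 + 4) - 2716 = 2 - 2716 = -2714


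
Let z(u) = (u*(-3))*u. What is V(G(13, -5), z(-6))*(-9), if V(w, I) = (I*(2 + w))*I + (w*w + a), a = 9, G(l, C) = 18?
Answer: -2102517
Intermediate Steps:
z(u) = -3*u² (z(u) = (-3*u)*u = -3*u²)
V(w, I) = 9 + w² + I²*(2 + w) (V(w, I) = (I*(2 + w))*I + (w*w + 9) = I²*(2 + w) + (w² + 9) = I²*(2 + w) + (9 + w²) = 9 + w² + I²*(2 + w))
V(G(13, -5), z(-6))*(-9) = (9 + 18² + 2*(-3*(-6)²)² + 18*(-3*(-6)²)²)*(-9) = (9 + 324 + 2*(-3*36)² + 18*(-3*36)²)*(-9) = (9 + 324 + 2*(-108)² + 18*(-108)²)*(-9) = (9 + 324 + 2*11664 + 18*11664)*(-9) = (9 + 324 + 23328 + 209952)*(-9) = 233613*(-9) = -2102517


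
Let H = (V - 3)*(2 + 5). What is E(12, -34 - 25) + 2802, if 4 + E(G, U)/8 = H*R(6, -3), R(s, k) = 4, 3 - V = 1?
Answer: 2546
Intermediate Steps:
V = 2 (V = 3 - 1*1 = 3 - 1 = 2)
H = -7 (H = (2 - 3)*(2 + 5) = -1*7 = -7)
E(G, U) = -256 (E(G, U) = -32 + 8*(-7*4) = -32 + 8*(-28) = -32 - 224 = -256)
E(12, -34 - 25) + 2802 = -256 + 2802 = 2546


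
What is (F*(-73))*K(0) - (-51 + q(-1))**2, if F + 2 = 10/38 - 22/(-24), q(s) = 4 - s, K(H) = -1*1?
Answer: -496099/228 ≈ -2175.9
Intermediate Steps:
K(H) = -1
F = -187/228 (F = -2 + (10/38 - 22/(-24)) = -2 + (10*(1/38) - 22*(-1/24)) = -2 + (5/19 + 11/12) = -2 + 269/228 = -187/228 ≈ -0.82018)
(F*(-73))*K(0) - (-51 + q(-1))**2 = -187/228*(-73)*(-1) - (-51 + (4 - 1*(-1)))**2 = (13651/228)*(-1) - (-51 + (4 + 1))**2 = -13651/228 - (-51 + 5)**2 = -13651/228 - 1*(-46)**2 = -13651/228 - 1*2116 = -13651/228 - 2116 = -496099/228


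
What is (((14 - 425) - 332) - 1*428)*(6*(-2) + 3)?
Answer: 10539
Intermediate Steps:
(((14 - 425) - 332) - 1*428)*(6*(-2) + 3) = ((-411 - 332) - 428)*(-12 + 3) = (-743 - 428)*(-9) = -1171*(-9) = 10539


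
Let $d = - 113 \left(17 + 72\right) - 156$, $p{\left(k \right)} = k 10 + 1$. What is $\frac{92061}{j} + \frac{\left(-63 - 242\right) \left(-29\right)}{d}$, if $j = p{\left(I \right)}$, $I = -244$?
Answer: $- \frac{106865772}{2767723} \approx -38.611$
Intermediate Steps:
$p{\left(k \right)} = 1 + 10 k$ ($p{\left(k \right)} = 10 k + 1 = 1 + 10 k$)
$j = -2439$ ($j = 1 + 10 \left(-244\right) = 1 - 2440 = -2439$)
$d = -10213$ ($d = \left(-113\right) 89 - 156 = -10057 - 156 = -10213$)
$\frac{92061}{j} + \frac{\left(-63 - 242\right) \left(-29\right)}{d} = \frac{92061}{-2439} + \frac{\left(-63 - 242\right) \left(-29\right)}{-10213} = 92061 \left(- \frac{1}{2439}\right) + \left(-305\right) \left(-29\right) \left(- \frac{1}{10213}\right) = - \frac{10229}{271} + 8845 \left(- \frac{1}{10213}\right) = - \frac{10229}{271} - \frac{8845}{10213} = - \frac{106865772}{2767723}$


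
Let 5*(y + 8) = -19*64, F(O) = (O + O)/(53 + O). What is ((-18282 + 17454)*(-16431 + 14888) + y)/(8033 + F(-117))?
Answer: 204376448/1285865 ≈ 158.94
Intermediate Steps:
F(O) = 2*O/(53 + O) (F(O) = (2*O)/(53 + O) = 2*O/(53 + O))
y = -1256/5 (y = -8 + (-19*64)/5 = -8 + (⅕)*(-1216) = -8 - 1216/5 = -1256/5 ≈ -251.20)
((-18282 + 17454)*(-16431 + 14888) + y)/(8033 + F(-117)) = ((-18282 + 17454)*(-16431 + 14888) - 1256/5)/(8033 + 2*(-117)/(53 - 117)) = (-828*(-1543) - 1256/5)/(8033 + 2*(-117)/(-64)) = (1277604 - 1256/5)/(8033 + 2*(-117)*(-1/64)) = 6386764/(5*(8033 + 117/32)) = 6386764/(5*(257173/32)) = (6386764/5)*(32/257173) = 204376448/1285865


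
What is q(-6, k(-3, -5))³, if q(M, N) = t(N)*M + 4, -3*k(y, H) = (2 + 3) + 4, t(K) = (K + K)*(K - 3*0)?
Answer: -1124864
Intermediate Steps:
t(K) = 2*K² (t(K) = (2*K)*(K + 0) = (2*K)*K = 2*K²)
k(y, H) = -3 (k(y, H) = -((2 + 3) + 4)/3 = -(5 + 4)/3 = -⅓*9 = -3)
q(M, N) = 4 + 2*M*N² (q(M, N) = (2*N²)*M + 4 = 2*M*N² + 4 = 4 + 2*M*N²)
q(-6, k(-3, -5))³ = (4 + 2*(-6)*(-3)²)³ = (4 + 2*(-6)*9)³ = (4 - 108)³ = (-104)³ = -1124864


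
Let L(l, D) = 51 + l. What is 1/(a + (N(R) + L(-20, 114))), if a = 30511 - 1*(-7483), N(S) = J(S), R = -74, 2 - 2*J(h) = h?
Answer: 1/38063 ≈ 2.6272e-5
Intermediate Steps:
J(h) = 1 - h/2
N(S) = 1 - S/2
a = 37994 (a = 30511 + 7483 = 37994)
1/(a + (N(R) + L(-20, 114))) = 1/(37994 + ((1 - ½*(-74)) + (51 - 20))) = 1/(37994 + ((1 + 37) + 31)) = 1/(37994 + (38 + 31)) = 1/(37994 + 69) = 1/38063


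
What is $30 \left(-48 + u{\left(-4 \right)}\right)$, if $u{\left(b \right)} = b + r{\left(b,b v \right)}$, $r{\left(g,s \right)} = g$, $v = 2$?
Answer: $-1680$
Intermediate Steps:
$u{\left(b \right)} = 2 b$ ($u{\left(b \right)} = b + b = 2 b$)
$30 \left(-48 + u{\left(-4 \right)}\right) = 30 \left(-48 + 2 \left(-4\right)\right) = 30 \left(-48 - 8\right) = 30 \left(-56\right) = -1680$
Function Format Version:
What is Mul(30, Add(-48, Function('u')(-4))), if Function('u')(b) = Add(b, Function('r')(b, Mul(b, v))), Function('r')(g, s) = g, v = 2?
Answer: -1680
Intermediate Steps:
Function('u')(b) = Mul(2, b) (Function('u')(b) = Add(b, b) = Mul(2, b))
Mul(30, Add(-48, Function('u')(-4))) = Mul(30, Add(-48, Mul(2, -4))) = Mul(30, Add(-48, -8)) = Mul(30, -56) = -1680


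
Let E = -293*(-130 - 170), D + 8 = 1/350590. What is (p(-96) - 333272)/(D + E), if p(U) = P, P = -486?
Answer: -117012217220/30814056281 ≈ -3.7974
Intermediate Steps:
p(U) = -486
D = -2804719/350590 (D = -8 + 1/350590 = -2804719/350590 ≈ -8.0000)
E = 87900 (E = -293*(-300) = 87900)
(p(-96) - 333272)/(D + E) = (-486 - 333272)/(-2804719/350590 + 87900) = -333758/30814056281/350590 = -333758*350590/30814056281 = -117012217220/30814056281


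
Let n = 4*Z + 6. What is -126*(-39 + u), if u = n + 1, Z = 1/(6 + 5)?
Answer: 43848/11 ≈ 3986.2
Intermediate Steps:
Z = 1/11 ≈ 0.090909
n = 70/11 (n = 4*(1/11) + 6 = 4/11 + 6 = 70/11 ≈ 6.3636)
u = 81/11 (u = 70/11 + 1 = 81/11 ≈ 7.3636)
-126*(-39 + u) = -126*(-39 + 81/11) = -126*(-348/11) = 43848/11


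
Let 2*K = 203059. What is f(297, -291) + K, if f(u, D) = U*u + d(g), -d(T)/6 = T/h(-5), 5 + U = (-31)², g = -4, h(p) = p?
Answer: 3854567/10 ≈ 3.8546e+5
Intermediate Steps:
K = 203059/2 (K = (½)*203059 = 203059/2 ≈ 1.0153e+5)
U = 956 (U = -5 + (-31)² = -5 + 961 = 956)
d(T) = 6*T/5 (d(T) = -6*T/(-5) = -6*T*(-1)/5 = -(-6)*T/5 = 6*T/5)
f(u, D) = -24/5 + 956*u (f(u, D) = 956*u + (6/5)*(-4) = 956*u - 24/5 = -24/5 + 956*u)
f(297, -291) + K = (-24/5 + 956*297) + 203059/2 = (-24/5 + 283932) + 203059/2 = 1419636/5 + 203059/2 = 3854567/10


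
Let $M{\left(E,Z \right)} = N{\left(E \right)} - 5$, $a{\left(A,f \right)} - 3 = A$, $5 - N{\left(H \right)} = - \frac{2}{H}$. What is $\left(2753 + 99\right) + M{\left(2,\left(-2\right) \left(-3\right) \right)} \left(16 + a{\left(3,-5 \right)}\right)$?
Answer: $2874$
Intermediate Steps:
$N{\left(H \right)} = 5 + \frac{2}{H}$ ($N{\left(H \right)} = 5 - - \frac{2}{H} = 5 + \frac{2}{H}$)
$a{\left(A,f \right)} = 3 + A$
$M{\left(E,Z \right)} = \frac{2}{E}$ ($M{\left(E,Z \right)} = \left(5 + \frac{2}{E}\right) - 5 = \frac{2}{E}$)
$\left(2753 + 99\right) + M{\left(2,\left(-2\right) \left(-3\right) \right)} \left(16 + a{\left(3,-5 \right)}\right) = \left(2753 + 99\right) + \frac{2}{2} \left(16 + \left(3 + 3\right)\right) = 2852 + 2 \cdot \frac{1}{2} \left(16 + 6\right) = 2852 + 1 \cdot 22 = 2852 + 22 = 2874$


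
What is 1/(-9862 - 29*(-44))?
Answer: -1/8586 ≈ -0.00011647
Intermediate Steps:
1/(-9862 - 29*(-44)) = 1/(-9862 + 1276) = 1/(-8586) = -1/8586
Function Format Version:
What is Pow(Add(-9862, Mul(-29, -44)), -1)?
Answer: Rational(-1, 8586) ≈ -0.00011647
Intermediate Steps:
Pow(Add(-9862, Mul(-29, -44)), -1) = Pow(Add(-9862, 1276), -1) = Pow(-8586, -1) = Rational(-1, 8586)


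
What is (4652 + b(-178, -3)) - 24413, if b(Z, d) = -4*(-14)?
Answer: -19705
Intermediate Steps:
b(Z, d) = 56
(4652 + b(-178, -3)) - 24413 = (4652 + 56) - 24413 = 4708 - 24413 = -19705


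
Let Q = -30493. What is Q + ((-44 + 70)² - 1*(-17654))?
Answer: -12163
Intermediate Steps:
Q + ((-44 + 70)² - 1*(-17654)) = -30493 + ((-44 + 70)² - 1*(-17654)) = -30493 + (26² + 17654) = -30493 + (676 + 17654) = -30493 + 18330 = -12163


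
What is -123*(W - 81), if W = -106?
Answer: 23001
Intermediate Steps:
-123*(W - 81) = -123*(-106 - 81) = -123*(-187) = 23001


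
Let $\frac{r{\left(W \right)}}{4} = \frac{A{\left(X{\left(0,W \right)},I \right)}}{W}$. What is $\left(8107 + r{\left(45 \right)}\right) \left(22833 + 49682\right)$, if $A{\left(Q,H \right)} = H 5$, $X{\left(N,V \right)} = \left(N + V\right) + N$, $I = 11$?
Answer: $\frac{5294102605}{9} \approx 5.8823 \cdot 10^{8}$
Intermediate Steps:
$X{\left(N,V \right)} = V + 2 N$
$A{\left(Q,H \right)} = 5 H$
$r{\left(W \right)} = \frac{220}{W}$ ($r{\left(W \right)} = 4 \frac{5 \cdot 11}{W} = 4 \frac{55}{W} = \frac{220}{W}$)
$\left(8107 + r{\left(45 \right)}\right) \left(22833 + 49682\right) = \left(8107 + \frac{220}{45}\right) \left(22833 + 49682\right) = \left(8107 + 220 \cdot \frac{1}{45}\right) 72515 = \left(8107 + \frac{44}{9}\right) 72515 = \frac{73007}{9} \cdot 72515 = \frac{5294102605}{9}$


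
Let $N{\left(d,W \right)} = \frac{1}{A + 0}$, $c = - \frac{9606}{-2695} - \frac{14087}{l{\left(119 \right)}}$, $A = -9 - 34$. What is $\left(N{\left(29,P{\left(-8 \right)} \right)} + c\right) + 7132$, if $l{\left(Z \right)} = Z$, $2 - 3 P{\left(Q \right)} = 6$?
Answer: $\frac{13824126826}{1970045} \approx 7017.2$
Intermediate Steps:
$P{\left(Q \right)} = - \frac{4}{3}$ ($P{\left(Q \right)} = \frac{2}{3} - 2 = - \frac{4}{3}$)
$A = -43$ ($A = -9 - 34 = -43$)
$c = - \frac{5260193}{45815}$ ($c = - \frac{9606}{-2695} - \frac{14087}{119} = \left(-9606\right) \left(- \frac{1}{2695}\right) - \frac{14087}{119} = \frac{9606}{2695} - \frac{14087}{119} = - \frac{5260193}{45815} \approx -114.81$)
$N{\left(d,W \right)} = - \frac{1}{43}$ ($N{\left(d,W \right)} = \frac{1}{-43 + 0} = \frac{1}{-43} = - \frac{1}{43}$)
$\left(N{\left(29,P{\left(-8 \right)} \right)} + c\right) + 7132 = \left(- \frac{1}{43} - \frac{5260193}{45815}\right) + 7132 = - \frac{226234114}{1970045} + 7132 = \frac{13824126826}{1970045}$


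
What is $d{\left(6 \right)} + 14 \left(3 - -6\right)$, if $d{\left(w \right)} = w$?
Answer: $132$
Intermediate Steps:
$d{\left(6 \right)} + 14 \left(3 - -6\right) = 6 + 14 \left(3 - -6\right) = 6 + 14 \left(3 + 6\right) = 6 + 14 \cdot 9 = 6 + 126 = 132$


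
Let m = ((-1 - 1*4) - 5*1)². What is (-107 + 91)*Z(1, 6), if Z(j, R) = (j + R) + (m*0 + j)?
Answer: -128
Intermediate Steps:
m = 100 (m = ((-1 - 4) - 5)² = (-5 - 5)² = (-10)² = 100)
Z(j, R) = R + 2*j (Z(j, R) = (j + R) + (100*0 + j) = (R + j) + (0 + j) = (R + j) + j = R + 2*j)
(-107 + 91)*Z(1, 6) = (-107 + 91)*(6 + 2*1) = -16*(6 + 2) = -16*8 = -128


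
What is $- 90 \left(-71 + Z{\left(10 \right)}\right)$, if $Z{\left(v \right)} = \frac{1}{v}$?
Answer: $6381$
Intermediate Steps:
$- 90 \left(-71 + Z{\left(10 \right)}\right) = - 90 \left(-71 + \frac{1}{10}\right) = \left(-90\right) \left(- \frac{709}{10}\right) = 6381$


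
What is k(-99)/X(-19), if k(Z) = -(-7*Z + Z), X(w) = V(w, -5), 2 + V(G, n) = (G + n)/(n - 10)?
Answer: 1485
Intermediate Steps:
V(G, n) = -2 + (G + n)/(-10 + n) (V(G, n) = -2 + (G + n)/(n - 10) = -2 + (G + n)/(-10 + n))
X(w) = -5/3 - w/15 (X(w) = (20 + w - 1*(-5))/(-10 - 5) = (20 + w + 5)/(-15) = -(25 + w)/15 = -5/3 - w/15)
k(Z) = 6*Z (k(Z) = -(-6)*Z = 6*Z)
k(-99)/X(-19) = (6*(-99))/(-5/3 - 1/15*(-19)) = -594/(-5/3 + 19/15) = -594/(-2/5) = -594*(-5/2) = 1485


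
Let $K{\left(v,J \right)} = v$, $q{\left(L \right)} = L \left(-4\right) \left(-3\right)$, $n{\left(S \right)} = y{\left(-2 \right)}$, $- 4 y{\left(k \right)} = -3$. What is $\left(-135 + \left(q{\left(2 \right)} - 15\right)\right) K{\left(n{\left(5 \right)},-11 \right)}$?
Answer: $- \frac{189}{2} \approx -94.5$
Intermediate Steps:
$y{\left(k \right)} = \frac{3}{4}$ ($y{\left(k \right)} = \left(- \frac{1}{4}\right) \left(-3\right) = \frac{3}{4}$)
$n{\left(S \right)} = \frac{3}{4}$
$q{\left(L \right)} = 12 L$ ($q{\left(L \right)} = - 4 L \left(-3\right) = 12 L$)
$\left(-135 + \left(q{\left(2 \right)} - 15\right)\right) K{\left(n{\left(5 \right)},-11 \right)} = \left(-135 + \left(12 \cdot 2 - 15\right)\right) \frac{3}{4} = \left(-135 + \left(24 - 15\right)\right) \frac{3}{4} = \left(-135 + 9\right) \frac{3}{4} = \left(-126\right) \frac{3}{4} = - \frac{189}{2}$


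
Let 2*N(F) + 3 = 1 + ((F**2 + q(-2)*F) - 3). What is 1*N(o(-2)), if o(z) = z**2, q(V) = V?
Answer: 3/2 ≈ 1.5000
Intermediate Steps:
N(F) = -5/2 + F**2/2 - F (N(F) = -3/2 + (1 + ((F**2 - 2*F) - 3))/2 = -3/2 + (1 + (-3 + F**2 - 2*F))/2 = -3/2 + (-2 + F**2 - 2*F)/2 = -3/2 + (-1 + F**2/2 - F) = -5/2 + F**2/2 - F)
1*N(o(-2)) = 1*(-5/2 + ((-2)**2)**2/2 - 1*(-2)**2) = 1*(-5/2 + (1/2)*4**2 - 1*4) = 1*(-5/2 + (1/2)*16 - 4) = 1*(-5/2 + 8 - 4) = 1*(3/2) = 3/2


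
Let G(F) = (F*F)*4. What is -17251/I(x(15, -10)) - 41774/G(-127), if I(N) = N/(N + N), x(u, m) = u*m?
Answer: -1112986403/32258 ≈ -34503.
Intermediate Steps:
x(u, m) = m*u
I(N) = 1/2 (I(N) = N/((2*N)) = (1/(2*N))*N = 1/2)
G(F) = 4*F**2 (G(F) = F**2*4 = 4*F**2)
-17251/I(x(15, -10)) - 41774/G(-127) = -17251/1/2 - 41774/(4*(-127)**2) = -17251*2 - 41774/(4*16129) = -34502 - 41774/64516 = -34502 - 41774*1/64516 = -34502 - 20887/32258 = -1112986403/32258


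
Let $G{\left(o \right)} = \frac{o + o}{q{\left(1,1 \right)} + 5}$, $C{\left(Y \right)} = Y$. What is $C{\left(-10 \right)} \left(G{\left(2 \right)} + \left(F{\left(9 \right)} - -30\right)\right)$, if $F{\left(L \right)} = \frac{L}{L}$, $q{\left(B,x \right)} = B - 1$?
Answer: $-318$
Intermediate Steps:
$q{\left(B,x \right)} = -1 + B$
$F{\left(L \right)} = 1$
$G{\left(o \right)} = \frac{2 o}{5}$ ($G{\left(o \right)} = \frac{o + o}{\left(-1 + 1\right) + 5} = \frac{2 o}{0 + 5} = \frac{2 o}{5}$)
$C{\left(-10 \right)} \left(G{\left(2 \right)} + \left(F{\left(9 \right)} - -30\right)\right) = - 10 \left(\frac{2}{5} \cdot 2 + \left(1 - -30\right)\right) = - 10 \left(\frac{4}{5} + \left(1 + 30\right)\right) = - 10 \left(\frac{4}{5} + 31\right) = \left(-10\right) \frac{159}{5} = -318$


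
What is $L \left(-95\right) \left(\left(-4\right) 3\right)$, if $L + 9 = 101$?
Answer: $104880$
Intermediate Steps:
$L = 92$ ($L = -9 + 101 = 92$)
$L \left(-95\right) \left(\left(-4\right) 3\right) = 92 \left(-95\right) \left(\left(-4\right) 3\right) = \left(-8740\right) \left(-12\right) = 104880$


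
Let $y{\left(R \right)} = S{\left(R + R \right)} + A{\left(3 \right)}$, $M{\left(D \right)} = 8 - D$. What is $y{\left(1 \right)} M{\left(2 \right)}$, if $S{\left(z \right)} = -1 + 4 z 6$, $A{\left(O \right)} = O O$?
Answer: $336$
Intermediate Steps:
$A{\left(O \right)} = O^{2}$
$S{\left(z \right)} = -1 + 24 z$
$y{\left(R \right)} = 8 + 48 R$ ($y{\left(R \right)} = \left(-1 + 24 \left(R + R\right)\right) + 3^{2} = \left(-1 + 24 \cdot 2 R\right) + 9 = \left(-1 + 48 R\right) + 9 = 8 + 48 R$)
$y{\left(1 \right)} M{\left(2 \right)} = \left(8 + 48 \cdot 1\right) \left(8 - 2\right) = \left(8 + 48\right) \left(8 - 2\right) = 56 \cdot 6 = 336$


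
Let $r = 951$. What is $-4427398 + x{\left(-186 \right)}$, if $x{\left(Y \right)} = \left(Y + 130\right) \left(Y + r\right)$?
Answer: $-4470238$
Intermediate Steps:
$x{\left(Y \right)} = \left(130 + Y\right) \left(951 + Y\right)$ ($x{\left(Y \right)} = \left(Y + 130\right) \left(Y + 951\right) = \left(130 + Y\right) \left(951 + Y\right)$)
$-4427398 + x{\left(-186 \right)} = -4427398 + \left(123630 + \left(-186\right)^{2} + 1081 \left(-186\right)\right) = -4427398 + \left(123630 + 34596 - 201066\right) = -4427398 - 42840 = -4470238$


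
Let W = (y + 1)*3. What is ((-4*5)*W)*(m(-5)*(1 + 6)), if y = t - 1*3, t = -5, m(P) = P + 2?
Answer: -8820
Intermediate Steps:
m(P) = 2 + P
y = -8 (y = -5 - 1*3 = -5 - 3 = -8)
W = -21 (W = (-8 + 1)*3 = -7*3 = -21)
((-4*5)*W)*(m(-5)*(1 + 6)) = (-4*5*(-21))*((2 - 5)*(1 + 6)) = (-20*(-21))*(-3*7) = 420*(-21) = -8820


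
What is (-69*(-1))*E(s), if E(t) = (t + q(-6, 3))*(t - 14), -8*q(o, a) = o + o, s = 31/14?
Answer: -148005/49 ≈ -3020.5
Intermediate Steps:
s = 31/14 (s = 31*(1/14) = 31/14 ≈ 2.2143)
q(o, a) = -o/4 (q(o, a) = -(o + o)/8 = -o/4)
E(t) = (-14 + t)*(3/2 + t) (E(t) = (t - ¼*(-6))*(t - 14) = (t + 3/2)*(-14 + t) = (3/2 + t)*(-14 + t) = (-14 + t)*(3/2 + t))
(-69*(-1))*E(s) = (-69*(-1))*(-21 + (31/14)² - 25/2*31/14) = 69*(-21 + 961/196 - 775/28) = 69*(-2145/49) = -148005/49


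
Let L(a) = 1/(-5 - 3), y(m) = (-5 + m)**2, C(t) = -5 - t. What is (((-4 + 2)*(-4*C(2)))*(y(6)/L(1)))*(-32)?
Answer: -14336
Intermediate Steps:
L(a) = -1/8 (L(a) = 1/(-8) = -1/8)
(((-4 + 2)*(-4*C(2)))*(y(6)/L(1)))*(-32) = (((-4 + 2)*(-4*(-5 - 1*2)))*((-5 + 6)**2/(-1/8)))*(-32) = ((-(-8)*(-5 - 2))*(1**2*(-8)))*(-32) = ((-(-8)*(-7))*(1*(-8)))*(-32) = (-2*28*(-8))*(-32) = -56*(-8)*(-32) = 448*(-32) = -14336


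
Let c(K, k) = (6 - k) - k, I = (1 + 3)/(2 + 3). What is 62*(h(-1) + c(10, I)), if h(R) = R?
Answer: 1054/5 ≈ 210.80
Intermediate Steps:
I = ⅘ (I = 4/5 = 4*(⅕) = ⅘ ≈ 0.80000)
c(K, k) = 6 - 2*k
62*(h(-1) + c(10, I)) = 62*(-1 + (6 - 2*⅘)) = 62*(-1 + (6 - 8/5)) = 62*(-1 + 22/5) = 62*(17/5) = 1054/5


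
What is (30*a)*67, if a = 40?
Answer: 80400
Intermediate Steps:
(30*a)*67 = (30*40)*67 = 1200*67 = 80400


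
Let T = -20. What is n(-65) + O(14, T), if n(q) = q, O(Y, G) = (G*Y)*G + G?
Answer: 5515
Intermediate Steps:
O(Y, G) = G + Y*G**2 (O(Y, G) = Y*G**2 + G = G + Y*G**2)
n(-65) + O(14, T) = -65 - 20*(1 - 20*14) = -65 - 20*(1 - 280) = -65 - 20*(-279) = -65 + 5580 = 5515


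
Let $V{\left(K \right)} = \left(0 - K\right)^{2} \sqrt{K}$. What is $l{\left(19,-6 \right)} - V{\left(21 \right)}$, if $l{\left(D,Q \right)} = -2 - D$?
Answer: $-21 - 441 \sqrt{21} \approx -2041.9$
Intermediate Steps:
$V{\left(K \right)} = K^{\frac{5}{2}}$ ($V{\left(K \right)} = \left(- K\right)^{2} \sqrt{K} = K^{2} \sqrt{K} = K^{\frac{5}{2}}$)
$l{\left(19,-6 \right)} - V{\left(21 \right)} = \left(-2 - 19\right) - 21^{\frac{5}{2}} = \left(-2 - 19\right) - 441 \sqrt{21} = -21 - 441 \sqrt{21}$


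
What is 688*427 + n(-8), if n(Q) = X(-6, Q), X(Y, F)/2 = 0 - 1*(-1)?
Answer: 293778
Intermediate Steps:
X(Y, F) = 2 (X(Y, F) = 2*(0 - 1*(-1)) = 2*(0 + 1) = 2*1 = 2)
n(Q) = 2
688*427 + n(-8) = 688*427 + 2 = 293776 + 2 = 293778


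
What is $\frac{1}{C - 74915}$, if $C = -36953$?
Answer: $- \frac{1}{111868} \approx -8.9391 \cdot 10^{-6}$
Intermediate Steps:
$\frac{1}{C - 74915} = \frac{1}{-36953 - 74915} = \frac{1}{-111868} = - \frac{1}{111868}$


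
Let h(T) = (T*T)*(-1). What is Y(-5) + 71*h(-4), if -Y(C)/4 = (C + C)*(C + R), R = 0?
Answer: -1336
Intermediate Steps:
h(T) = -T² (h(T) = T²*(-1) = -T²)
Y(C) = -8*C² (Y(C) = -4*(C + C)*(C + 0) = -4*2*C*C = -8*C²)
Y(-5) + 71*h(-4) = -8*(-5)² + 71*(-1*(-4)²) = -8*25 + 71*(-1*16) = -200 + 71*(-16) = -200 - 1136 = -1336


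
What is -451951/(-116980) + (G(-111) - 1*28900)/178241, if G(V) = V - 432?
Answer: 77111956051/20850632180 ≈ 3.6983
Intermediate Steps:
G(V) = -432 + V
-451951/(-116980) + (G(-111) - 1*28900)/178241 = -451951/(-116980) + ((-432 - 111) - 1*28900)/178241 = -451951*(-1/116980) + (-543 - 28900)*(1/178241) = 451951/116980 - 29443*1/178241 = 451951/116980 - 29443/178241 = 77111956051/20850632180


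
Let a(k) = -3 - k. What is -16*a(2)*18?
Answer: 1440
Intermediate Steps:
-16*a(2)*18 = -16*(-3 - 1*2)*18 = -16*(-3 - 2)*18 = -16*(-5)*18 = 80*18 = 1440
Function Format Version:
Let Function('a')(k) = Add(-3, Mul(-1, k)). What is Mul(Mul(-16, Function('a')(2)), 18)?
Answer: 1440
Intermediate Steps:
Mul(Mul(-16, Function('a')(2)), 18) = Mul(Mul(-16, Add(-3, Mul(-1, 2))), 18) = Mul(Mul(-16, Add(-3, -2)), 18) = Mul(Mul(-16, -5), 18) = Mul(80, 18) = 1440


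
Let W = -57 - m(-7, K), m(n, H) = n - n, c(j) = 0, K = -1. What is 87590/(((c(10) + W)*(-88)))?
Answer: 2305/132 ≈ 17.462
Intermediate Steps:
m(n, H) = 0
W = -57 (W = -57 - 1*0 = -57 + 0 = -57)
87590/(((c(10) + W)*(-88))) = 87590/(((0 - 57)*(-88))) = 87590/((-57*(-88))) = 87590/5016 = 87590*(1/5016) = 2305/132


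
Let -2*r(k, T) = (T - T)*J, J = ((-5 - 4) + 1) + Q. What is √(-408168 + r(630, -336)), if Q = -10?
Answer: 6*I*√11338 ≈ 638.88*I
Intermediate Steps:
J = -18 (J = ((-5 - 4) + 1) - 10 = (-9 + 1) - 10 = -8 - 10 = -18)
r(k, T) = 0 (r(k, T) = -(T - T)*(-18)/2 = -0*(-18) = -½*0 = 0)
√(-408168 + r(630, -336)) = √(-408168 + 0) = √(-408168) = 6*I*√11338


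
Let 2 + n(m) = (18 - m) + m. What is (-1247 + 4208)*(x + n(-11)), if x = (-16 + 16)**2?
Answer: 47376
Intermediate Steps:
n(m) = 16 (n(m) = -2 + ((18 - m) + m) = -2 + 18 = 16)
x = 0 (x = 0**2 = 0)
(-1247 + 4208)*(x + n(-11)) = (-1247 + 4208)*(0 + 16) = 2961*16 = 47376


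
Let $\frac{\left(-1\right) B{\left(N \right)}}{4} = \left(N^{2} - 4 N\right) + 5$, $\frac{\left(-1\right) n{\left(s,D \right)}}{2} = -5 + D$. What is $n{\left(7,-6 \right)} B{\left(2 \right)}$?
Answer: $-88$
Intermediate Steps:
$n{\left(s,D \right)} = 10 - 2 D$ ($n{\left(s,D \right)} = - 2 \left(-5 + D\right) = 10 - 2 D$)
$B{\left(N \right)} = -20 - 4 N^{2} + 16 N$ ($B{\left(N \right)} = - 4 \left(\left(N^{2} - 4 N\right) + 5\right) = - 4 \left(5 + N^{2} - 4 N\right) = -20 - 4 N^{2} + 16 N$)
$n{\left(7,-6 \right)} B{\left(2 \right)} = \left(10 - -12\right) \left(-20 - 4 \cdot 2^{2} + 16 \cdot 2\right) = \left(10 + 12\right) \left(-20 - 16 + 32\right) = 22 \left(-20 - 16 + 32\right) = 22 \left(-4\right) = -88$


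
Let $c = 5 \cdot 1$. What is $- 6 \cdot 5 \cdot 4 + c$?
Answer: $-115$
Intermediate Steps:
$c = 5$
$- 6 \cdot 5 \cdot 4 + c = - 6 \cdot 5 \cdot 4 + 5 = \left(-6\right) 20 + 5 = -120 + 5 = -115$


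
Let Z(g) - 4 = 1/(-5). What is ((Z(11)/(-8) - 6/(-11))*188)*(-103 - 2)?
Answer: -30597/22 ≈ -1390.8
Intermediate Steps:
Z(g) = 19/5 (Z(g) = 4 + 1/(-5) = 4 - ⅕ = 19/5)
((Z(11)/(-8) - 6/(-11))*188)*(-103 - 2) = (((19/5)/(-8) - 6/(-11))*188)*(-103 - 2) = (((19/5)*(-⅛) - 6*(-1/11))*188)*(-105) = ((-19/40 + 6/11)*188)*(-105) = ((31/440)*188)*(-105) = (1457/110)*(-105) = -30597/22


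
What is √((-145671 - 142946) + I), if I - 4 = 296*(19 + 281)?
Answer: I*√199813 ≈ 447.0*I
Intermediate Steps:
I = 88804 (I = 4 + 296*(19 + 281) = 4 + 296*300 = 4 + 88800 = 88804)
√((-145671 - 142946) + I) = √((-145671 - 142946) + 88804) = √(-288617 + 88804) = √(-199813) = I*√199813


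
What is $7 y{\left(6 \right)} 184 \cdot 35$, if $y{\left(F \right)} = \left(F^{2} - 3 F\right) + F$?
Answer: $1081920$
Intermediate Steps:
$y{\left(F \right)} = F^{2} - 2 F$
$7 y{\left(6 \right)} 184 \cdot 35 = 7 \cdot 6 \left(-2 + 6\right) 184 \cdot 35 = 7 \cdot 6 \cdot 4 \cdot 184 \cdot 35 = 7 \cdot 24 \cdot 184 \cdot 35 = 168 \cdot 184 \cdot 35 = 30912 \cdot 35 = 1081920$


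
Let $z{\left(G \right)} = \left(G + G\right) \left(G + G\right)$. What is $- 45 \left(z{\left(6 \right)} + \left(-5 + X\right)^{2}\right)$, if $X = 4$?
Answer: $-6525$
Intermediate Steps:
$z{\left(G \right)} = 4 G^{2}$ ($z{\left(G \right)} = 2 G 2 G = 4 G^{2}$)
$- 45 \left(z{\left(6 \right)} + \left(-5 + X\right)^{2}\right) = - 45 \left(4 \cdot 6^{2} + \left(-5 + 4\right)^{2}\right) = - 45 \left(4 \cdot 36 + \left(-1\right)^{2}\right) = - 45 \left(144 + 1\right) = \left(-45\right) 145 = -6525$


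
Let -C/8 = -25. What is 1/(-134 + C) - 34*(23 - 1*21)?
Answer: -4487/66 ≈ -67.985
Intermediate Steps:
C = 200 (C = -8*(-25) = 200)
1/(-134 + C) - 34*(23 - 1*21) = 1/(-134 + 200) - 34*(23 - 1*21) = 1/66 - 34*(23 - 21) = 1/66 - 34*2 = 1/66 - 68 = -4487/66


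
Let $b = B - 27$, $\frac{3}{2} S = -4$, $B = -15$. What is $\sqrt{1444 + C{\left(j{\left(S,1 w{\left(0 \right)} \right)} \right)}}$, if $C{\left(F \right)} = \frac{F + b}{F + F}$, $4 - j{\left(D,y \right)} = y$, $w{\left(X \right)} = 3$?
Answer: $\frac{\sqrt{5694}}{2} \approx 37.729$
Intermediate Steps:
$S = - \frac{8}{3}$ ($S = \frac{2}{3} \left(-4\right) = - \frac{8}{3} \approx -2.6667$)
$b = -42$ ($b = -15 - 27 = -42$)
$j{\left(D,y \right)} = 4 - y$
$C{\left(F \right)} = \frac{-42 + F}{2 F}$ ($C{\left(F \right)} = \frac{F - 42}{F + F} = \frac{-42 + F}{2 F}$)
$\sqrt{1444 + C{\left(j{\left(S,1 w{\left(0 \right)} \right)} \right)}} = \sqrt{1444 + \frac{-42 + \left(4 - 1 \cdot 3\right)}{2 \left(4 - 1 \cdot 3\right)}} = \sqrt{1444 + \frac{-42 + \left(4 - 3\right)}{2 \left(4 - 3\right)}} = \sqrt{1444 + \frac{-42 + 1}{2 \cdot 1}} = \sqrt{1444 + \frac{1}{2} \cdot 1 \left(-41\right)} = \sqrt{1444 - \frac{41}{2}} = \sqrt{\frac{2847}{2}} = \frac{\sqrt{5694}}{2}$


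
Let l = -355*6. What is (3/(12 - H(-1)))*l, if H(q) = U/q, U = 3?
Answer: -426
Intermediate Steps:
H(q) = 3/q
l = -2130
(3/(12 - H(-1)))*l = (3/(12 - 3/(-1)))*(-2130) = (3/(12 - 3*(-1)))*(-2130) = (3/(12 - 1*(-3)))*(-2130) = (3/(12 + 3))*(-2130) = (3/15)*(-2130) = (3*(1/15))*(-2130) = (⅕)*(-2130) = -426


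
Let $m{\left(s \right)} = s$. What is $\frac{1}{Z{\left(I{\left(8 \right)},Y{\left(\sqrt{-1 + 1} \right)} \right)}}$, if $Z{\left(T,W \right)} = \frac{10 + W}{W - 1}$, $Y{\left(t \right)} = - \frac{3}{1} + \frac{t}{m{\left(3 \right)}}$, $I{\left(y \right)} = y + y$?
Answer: $- \frac{4}{7} \approx -0.57143$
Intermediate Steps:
$I{\left(y \right)} = 2 y$
$Y{\left(t \right)} = -3 + \frac{t}{3}$ ($Y{\left(t \right)} = - \frac{3}{1} + \frac{t}{3} = \left(-3\right) 1 + t \frac{1}{3} = -3 + \frac{t}{3}$)
$Z{\left(T,W \right)} = \frac{10 + W}{-1 + W}$
$\frac{1}{Z{\left(I{\left(8 \right)},Y{\left(\sqrt{-1 + 1} \right)} \right)}} = \frac{1}{\frac{1}{-1 - \left(3 - \frac{\sqrt{-1 + 1}}{3}\right)} \left(10 - \left(3 - \frac{\sqrt{-1 + 1}}{3}\right)\right)} = \frac{1}{\frac{1}{-1 - \left(3 - \frac{\sqrt{0}}{3}\right)} \left(10 - \left(3 - \frac{\sqrt{0}}{3}\right)\right)} = \frac{1}{\frac{1}{-1 + \left(-3 + \frac{1}{3} \cdot 0\right)} \left(10 + \left(-3 + \frac{1}{3} \cdot 0\right)\right)} = \frac{1}{\frac{1}{-1 + \left(-3 + 0\right)} \left(10 + \left(-3 + 0\right)\right)} = \frac{1}{\frac{1}{-1 - 3} \left(10 - 3\right)} = \frac{1}{\frac{1}{-4} \cdot 7} = \frac{1}{\left(- \frac{1}{4}\right) 7} = \frac{1}{- \frac{7}{4}} = - \frac{4}{7}$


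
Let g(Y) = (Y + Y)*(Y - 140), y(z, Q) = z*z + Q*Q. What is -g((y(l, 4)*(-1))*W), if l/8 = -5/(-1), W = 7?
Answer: -259090048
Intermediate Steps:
l = 40 (l = 8*(-5/(-1)) = 8*(-5*(-1)) = 8*5 = 40)
y(z, Q) = Q² + z² (y(z, Q) = z² + Q² = Q² + z²)
g(Y) = 2*Y*(-140 + Y) (g(Y) = (2*Y)*(-140 + Y) = 2*Y*(-140 + Y))
-g((y(l, 4)*(-1))*W) = -2*((4² + 40²)*(-1))*7*(-140 + ((4² + 40²)*(-1))*7) = -2*((16 + 1600)*(-1))*7*(-140 + ((16 + 1600)*(-1))*7) = -2*(1616*(-1))*7*(-140 + (1616*(-1))*7) = -2*(-1616*7)*(-140 - 1616*7) = -2*(-11312)*(-140 - 11312) = -2*(-11312)*(-11452) = -1*259090048 = -259090048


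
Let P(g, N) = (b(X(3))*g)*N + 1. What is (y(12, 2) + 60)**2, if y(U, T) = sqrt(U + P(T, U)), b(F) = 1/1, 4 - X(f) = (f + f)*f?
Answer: (60 + sqrt(37))**2 ≈ 4366.9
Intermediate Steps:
X(f) = 4 - 2*f**2 (X(f) = 4 - (f + f)*f = 4 - 2*f*f = 4 - 2*f**2)
b(F) = 1
P(g, N) = 1 + N*g (P(g, N) = (1*g)*N + 1 = g*N + 1 = N*g + 1 = 1 + N*g)
y(U, T) = sqrt(1 + U + T*U) (y(U, T) = sqrt(U + (1 + U*T)) = sqrt(U + (1 + T*U)) = sqrt(1 + U + T*U))
(y(12, 2) + 60)**2 = (sqrt(1 + 12 + 2*12) + 60)**2 = (sqrt(1 + 12 + 24) + 60)**2 = (sqrt(37) + 60)**2 = (60 + sqrt(37))**2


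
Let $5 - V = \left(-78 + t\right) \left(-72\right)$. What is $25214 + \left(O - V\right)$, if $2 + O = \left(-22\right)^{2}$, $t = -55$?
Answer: $35267$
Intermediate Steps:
$V = -9571$ ($V = 5 - \left(-78 - 55\right) \left(-72\right) = 5 - \left(-133\right) \left(-72\right) = 5 - 9576 = -9571$)
$O = 482$ ($O = -2 + \left(-22\right)^{2} = -2 + 484 = 482$)
$25214 + \left(O - V\right) = 25214 + \left(482 - -9571\right) = 25214 + \left(482 + 9571\right) = 25214 + 10053 = 35267$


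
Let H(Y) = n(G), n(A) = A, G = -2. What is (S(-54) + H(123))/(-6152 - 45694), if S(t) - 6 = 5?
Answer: -3/17282 ≈ -0.00017359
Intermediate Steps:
S(t) = 11 (S(t) = 6 + 5 = 11)
H(Y) = -2
(S(-54) + H(123))/(-6152 - 45694) = (11 - 2)/(-6152 - 45694) = 9/(-51846) = 9*(-1/51846) = -3/17282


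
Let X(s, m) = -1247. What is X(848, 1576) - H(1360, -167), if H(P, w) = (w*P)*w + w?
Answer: -37930120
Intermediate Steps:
H(P, w) = w + P*w² (H(P, w) = (P*w)*w + w = P*w² + w = w + P*w²)
X(848, 1576) - H(1360, -167) = -1247 - (-167)*(1 + 1360*(-167)) = -1247 - (-167)*(1 - 227120) = -1247 - (-167)*(-227119) = -1247 - 1*37928873 = -1247 - 37928873 = -37930120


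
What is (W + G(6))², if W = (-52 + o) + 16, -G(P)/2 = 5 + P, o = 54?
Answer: 16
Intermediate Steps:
G(P) = -10 - 2*P (G(P) = -2*(5 + P) = -10 - 2*P)
W = 18 (W = (-52 + 54) + 16 = 2 + 16 = 18)
(W + G(6))² = (18 + (-10 - 2*6))² = (18 + (-10 - 12))² = (18 - 22)² = (-4)² = 16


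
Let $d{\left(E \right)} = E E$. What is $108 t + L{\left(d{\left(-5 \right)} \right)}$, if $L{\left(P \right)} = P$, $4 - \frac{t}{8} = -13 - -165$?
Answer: $-127847$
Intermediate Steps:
$d{\left(E \right)} = E^{2}$
$t = -1184$ ($t = 32 - 8 \left(-13 - -165\right) = 32 - 8 \left(-13 + 165\right) = 32 - 1216 = -1184$)
$108 t + L{\left(d{\left(-5 \right)} \right)} = 108 \left(-1184\right) + \left(-5\right)^{2} = -127872 + 25 = -127847$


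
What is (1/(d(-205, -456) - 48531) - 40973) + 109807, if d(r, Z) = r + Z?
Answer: 3386082127/49192 ≈ 68834.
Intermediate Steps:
d(r, Z) = Z + r
(1/(d(-205, -456) - 48531) - 40973) + 109807 = (1/((-456 - 205) - 48531) - 40973) + 109807 = (1/(-661 - 48531) - 40973) + 109807 = (1/(-49192) - 40973) + 109807 = (-1/49192 - 40973) + 109807 = -2015543817/49192 + 109807 = 3386082127/49192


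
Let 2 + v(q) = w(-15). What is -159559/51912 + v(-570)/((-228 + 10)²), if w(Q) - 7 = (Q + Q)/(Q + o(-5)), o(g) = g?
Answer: -947818061/308383236 ≈ -3.0735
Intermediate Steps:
w(Q) = 7 + 2*Q/(-5 + Q) (w(Q) = 7 + (Q + Q)/(Q - 5) = 7 + (2*Q)/(-5 + Q) = 7 + 2*Q/(-5 + Q))
v(q) = 13/2 (v(q) = -2 + (-35 + 9*(-15))/(-5 - 15) = -2 + (-35 - 135)/(-20) = -2 - 1/20*(-170) = -2 + 17/2 = 13/2)
-159559/51912 + v(-570)/((-228 + 10)²) = -159559/51912 + 13/(2*((-228 + 10)²)) = -159559*1/51912 + 13/(2*((-218)²)) = -159559/51912 + (13/2)/47524 = -159559/51912 + (13/2)*(1/47524) = -159559/51912 + 13/95048 = -947818061/308383236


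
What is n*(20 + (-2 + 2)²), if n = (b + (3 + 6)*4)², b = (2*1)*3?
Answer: 35280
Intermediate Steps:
b = 6 (b = 2*3 = 6)
n = 1764 (n = (6 + (3 + 6)*4)² = (6 + 9*4)² = (6 + 36)² = 42² = 1764)
n*(20 + (-2 + 2)²) = 1764*(20 + (-2 + 2)²) = 1764*(20 + 0²) = 1764*(20 + 0) = 1764*20 = 35280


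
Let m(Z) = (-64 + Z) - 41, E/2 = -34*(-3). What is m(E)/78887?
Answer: 99/78887 ≈ 0.0012550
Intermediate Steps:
E = 204 (E = 2*(-34*(-3)) = 2*102 = 204)
m(Z) = -105 + Z
m(E)/78887 = (-105 + 204)/78887 = 99*(1/78887) = 99/78887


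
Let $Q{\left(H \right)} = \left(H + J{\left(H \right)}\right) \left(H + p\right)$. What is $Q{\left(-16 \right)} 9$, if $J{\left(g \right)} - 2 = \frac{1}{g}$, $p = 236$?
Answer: $- \frac{111375}{4} \approx -27844.0$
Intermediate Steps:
$J{\left(g \right)} = 2 + \frac{1}{g}$
$Q{\left(H \right)} = \left(236 + H\right) \left(2 + H + \frac{1}{H}\right)$ ($Q{\left(H \right)} = \left(H + \left(2 + \frac{1}{H}\right)\right) \left(H + 236\right) = \left(2 + H + \frac{1}{H}\right) \left(236 + H\right) = \left(236 + H\right) \left(2 + H + \frac{1}{H}\right)$)
$Q{\left(-16 \right)} 9 = \left(473 + \left(-16\right)^{2} + \frac{236}{-16} + 238 \left(-16\right)\right) 9 = \left(473 + 256 + 236 \left(- \frac{1}{16}\right) - 3808\right) 9 = \left(473 + 256 - \frac{59}{4} - 3808\right) 9 = \left(- \frac{12375}{4}\right) 9 = - \frac{111375}{4}$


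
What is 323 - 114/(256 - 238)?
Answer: 950/3 ≈ 316.67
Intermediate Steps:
323 - 114/(256 - 238) = 323 - 114/18 = 323 + (1/18)*(-114) = 323 - 19/3 = 950/3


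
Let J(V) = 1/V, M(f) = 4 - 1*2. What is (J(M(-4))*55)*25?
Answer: 1375/2 ≈ 687.50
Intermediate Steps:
M(f) = 2 (M(f) = 4 - 2 = 2)
(J(M(-4))*55)*25 = (55/2)*25 = 1375/2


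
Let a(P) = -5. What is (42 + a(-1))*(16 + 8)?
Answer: 888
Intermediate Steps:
(42 + a(-1))*(16 + 8) = (42 - 5)*(16 + 8) = 37*24 = 888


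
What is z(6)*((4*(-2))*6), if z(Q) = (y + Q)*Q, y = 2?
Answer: -2304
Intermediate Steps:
z(Q) = Q*(2 + Q) (z(Q) = (2 + Q)*Q = Q*(2 + Q))
z(6)*((4*(-2))*6) = (6*(2 + 6))*((4*(-2))*6) = (6*8)*(-8*6) = 48*(-48) = -2304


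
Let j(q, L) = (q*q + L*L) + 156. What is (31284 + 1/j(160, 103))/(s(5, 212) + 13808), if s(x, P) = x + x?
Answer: 24205163/10691310 ≈ 2.2640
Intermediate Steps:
j(q, L) = 156 + L² + q² (j(q, L) = (q² + L²) + 156 = (L² + q²) + 156 = 156 + L² + q²)
s(x, P) = 2*x
(31284 + 1/j(160, 103))/(s(5, 212) + 13808) = (31284 + 1/(156 + 103² + 160²))/(2*5 + 13808) = (31284 + 1/(156 + 10609 + 25600))/(10 + 13808) = (31284 + 1/36365)/13818 = (31284 + 1/36365)*(1/13818) = (1137642661/36365)*(1/13818) = 24205163/10691310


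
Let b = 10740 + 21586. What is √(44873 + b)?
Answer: √77199 ≈ 277.85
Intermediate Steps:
b = 32326
√(44873 + b) = √(44873 + 32326) = √77199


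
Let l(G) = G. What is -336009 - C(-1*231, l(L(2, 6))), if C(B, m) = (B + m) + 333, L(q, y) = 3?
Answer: -336114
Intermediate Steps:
C(B, m) = 333 + B + m
-336009 - C(-1*231, l(L(2, 6))) = -336009 - (333 - 1*231 + 3) = -336009 - (333 - 231 + 3) = -336009 - 1*105 = -336009 - 105 = -336114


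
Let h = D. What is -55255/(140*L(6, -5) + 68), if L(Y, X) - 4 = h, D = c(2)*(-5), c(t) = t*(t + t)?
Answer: 55255/4972 ≈ 11.113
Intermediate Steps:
c(t) = 2*t² (c(t) = t*(2*t) = 2*t²)
D = -40 (D = (2*2²)*(-5) = (2*4)*(-5) = 8*(-5) = -40)
h = -40
L(Y, X) = -36 (L(Y, X) = 4 - 40 = -36)
-55255/(140*L(6, -5) + 68) = -55255/(140*(-36) + 68) = -55255/(-5040 + 68) = -55255/(-4972) = -55255*(-1/4972) = 55255/4972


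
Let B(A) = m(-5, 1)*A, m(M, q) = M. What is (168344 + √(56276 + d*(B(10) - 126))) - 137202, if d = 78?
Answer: 31142 + 2*√10637 ≈ 31348.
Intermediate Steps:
B(A) = -5*A
(168344 + √(56276 + d*(B(10) - 126))) - 137202 = (168344 + √(56276 + 78*(-5*10 - 126))) - 137202 = (168344 + √(56276 + 78*(-50 - 126))) - 137202 = (168344 + √(56276 + 78*(-176))) - 137202 = (168344 + √(56276 - 13728)) - 137202 = (168344 + √42548) - 137202 = (168344 + 2*√10637) - 137202 = 31142 + 2*√10637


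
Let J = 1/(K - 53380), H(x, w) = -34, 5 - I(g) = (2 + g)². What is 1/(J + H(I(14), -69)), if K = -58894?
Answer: -112274/3817317 ≈ -0.029412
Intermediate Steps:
I(g) = 5 - (2 + g)²
J = -1/112274 (J = 1/(-58894 - 53380) = 1/(-112274) = -1/112274 ≈ -8.9068e-6)
1/(J + H(I(14), -69)) = 1/(-1/112274 - 34) = 1/(-3817317/112274) = -112274/3817317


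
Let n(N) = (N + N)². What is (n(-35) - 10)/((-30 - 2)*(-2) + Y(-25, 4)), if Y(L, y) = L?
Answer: 1630/13 ≈ 125.38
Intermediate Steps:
n(N) = 4*N² (n(N) = (2*N)² = 4*N²)
(n(-35) - 10)/((-30 - 2)*(-2) + Y(-25, 4)) = (4*(-35)² - 10)/((-30 - 2)*(-2) - 25) = (4*1225 - 10)/(-32*(-2) - 25) = (4900 - 10)/(64 - 25) = 4890/39 = 4890*(1/39) = 1630/13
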